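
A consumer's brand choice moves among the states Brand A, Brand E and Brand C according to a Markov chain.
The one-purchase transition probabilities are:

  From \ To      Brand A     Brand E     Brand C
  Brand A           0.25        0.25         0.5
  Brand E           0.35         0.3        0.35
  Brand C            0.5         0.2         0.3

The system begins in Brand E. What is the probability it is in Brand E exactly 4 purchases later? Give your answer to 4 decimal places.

Propagate the distribution vector 4 purchases from Brand E.
After 0 purchases: (0.0000, 1.0000, 0.0000)
After 1 purchase: (0.3500, 0.3000, 0.3500)
After 2 purchases: (0.3675, 0.2475, 0.3850)
After 3 purchases: (0.3710, 0.2431, 0.3859)
After 4 purchases: (0.3708, 0.2429, 0.3864)
P(in Brand E after 4 purchases) = 0.2429

0.2429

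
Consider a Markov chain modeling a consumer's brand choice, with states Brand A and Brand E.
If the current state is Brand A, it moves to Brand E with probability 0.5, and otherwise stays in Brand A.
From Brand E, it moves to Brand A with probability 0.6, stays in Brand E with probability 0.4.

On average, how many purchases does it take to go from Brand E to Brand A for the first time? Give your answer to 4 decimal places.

Let t(s) be the expected number of purchases to first reach Brand A from state s, with t(Brand A) = 0. Conditioning on the first purchase:
t(Brand E) = 1 + 0.4·t(Brand E)
Solving: t(Brand E) = 1.6667.
Expected purchases from Brand E to Brand A: 1.6667.

1.6667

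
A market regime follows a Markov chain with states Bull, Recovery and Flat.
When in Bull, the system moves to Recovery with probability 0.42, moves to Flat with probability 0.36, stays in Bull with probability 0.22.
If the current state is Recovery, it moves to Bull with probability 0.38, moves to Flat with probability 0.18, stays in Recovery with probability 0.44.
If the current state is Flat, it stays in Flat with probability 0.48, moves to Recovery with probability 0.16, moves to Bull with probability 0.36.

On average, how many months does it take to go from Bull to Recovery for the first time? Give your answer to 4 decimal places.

3.1884

Let t(s) be the expected number of months to first reach Recovery from state s, with t(Recovery) = 0. Conditioning on the first month:
t(Bull) = 1 + 0.22·t(Bull) + 0.36·t(Flat)
t(Flat) = 1 + 0.36·t(Bull) + 0.48·t(Flat)
Solving: t(Bull) = 3.1884, t(Flat) = 4.1304.
Expected months from Bull to Recovery: 3.1884.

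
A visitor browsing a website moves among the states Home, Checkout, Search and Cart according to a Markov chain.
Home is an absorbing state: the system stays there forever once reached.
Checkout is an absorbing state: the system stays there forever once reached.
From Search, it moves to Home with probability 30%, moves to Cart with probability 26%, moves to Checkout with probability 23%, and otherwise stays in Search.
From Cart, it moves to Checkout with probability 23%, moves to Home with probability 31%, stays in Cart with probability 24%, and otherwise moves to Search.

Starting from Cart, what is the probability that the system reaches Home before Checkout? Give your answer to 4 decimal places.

0.5723

Let h(s) be the probability of absorption at Home starting from transient state s. Then h(Home) = 1 and h(Checkout) = 0. By first-step analysis:
h(Search) = 0.3·1 + 0.23·0 + 0.21·h(Search) + 0.26·h(Cart)
h(Cart) = 0.31·1 + 0.23·0 + 0.22·h(Search) + 0.24·h(Cart)
Solving: h(Search) = 0.5681, h(Cart) = 0.5723.
Starting from Cart, the probability is 0.5723.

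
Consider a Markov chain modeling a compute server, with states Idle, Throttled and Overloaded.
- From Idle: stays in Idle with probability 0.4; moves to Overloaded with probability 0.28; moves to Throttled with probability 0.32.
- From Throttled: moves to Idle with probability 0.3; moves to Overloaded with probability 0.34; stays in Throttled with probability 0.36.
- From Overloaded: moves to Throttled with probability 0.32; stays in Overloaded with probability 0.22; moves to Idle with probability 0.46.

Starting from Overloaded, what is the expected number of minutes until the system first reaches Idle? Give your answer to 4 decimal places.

2.4590

Let t(s) be the expected number of minutes to first reach Idle from state s, with t(Idle) = 0. Conditioning on the first minute:
t(Throttled) = 1 + 0.36·t(Throttled) + 0.34·t(Overloaded)
t(Overloaded) = 1 + 0.32·t(Throttled) + 0.22·t(Overloaded)
Solving: t(Throttled) = 2.8689, t(Overloaded) = 2.4590.
Expected minutes from Overloaded to Idle: 2.4590.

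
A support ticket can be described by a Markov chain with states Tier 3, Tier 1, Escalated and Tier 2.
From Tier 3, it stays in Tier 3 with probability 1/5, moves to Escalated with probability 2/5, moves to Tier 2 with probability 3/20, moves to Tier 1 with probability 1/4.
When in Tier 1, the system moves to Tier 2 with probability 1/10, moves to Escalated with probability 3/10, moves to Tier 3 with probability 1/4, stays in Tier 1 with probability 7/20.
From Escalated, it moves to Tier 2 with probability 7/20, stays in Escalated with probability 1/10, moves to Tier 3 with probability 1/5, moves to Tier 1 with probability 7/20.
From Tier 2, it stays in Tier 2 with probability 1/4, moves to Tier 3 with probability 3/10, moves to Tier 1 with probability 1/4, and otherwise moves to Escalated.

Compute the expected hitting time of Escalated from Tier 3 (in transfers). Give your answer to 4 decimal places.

2.9242

Let t(s) be the expected number of transfers to first reach Escalated from state s, with t(Escalated) = 0. Conditioning on the first transfer:
t(Tier 3) = 1 + 0.2·t(Tier 3) + 0.25·t(Tier 1) + 0.15·t(Tier 2)
t(Tier 1) = 1 + 0.25·t(Tier 3) + 0.35·t(Tier 1) + 0.1·t(Tier 2)
t(Tier 2) = 1 + 0.3·t(Tier 3) + 0.25·t(Tier 1) + 0.25·t(Tier 2)
Solving: t(Tier 3) = 2.9242, t(Tier 1) = 3.2130, t(Tier 2) = 3.5740.
Expected transfers from Tier 3 to Escalated: 2.9242.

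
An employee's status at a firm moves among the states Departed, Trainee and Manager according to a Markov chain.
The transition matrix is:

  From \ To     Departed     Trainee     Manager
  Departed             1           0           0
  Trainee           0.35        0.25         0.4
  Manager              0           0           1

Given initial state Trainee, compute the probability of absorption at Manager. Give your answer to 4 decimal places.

Let h(s) be the probability of absorption at Manager starting from transient state s. Then h(Manager) = 1 and h(Departed) = 0. By first-step analysis:
h(Trainee) = 0.35·0 + 0.25·h(Trainee) + 0.4·1
Solving: h(Trainee) = 0.5333.
Starting from Trainee, the probability is 0.5333.

0.5333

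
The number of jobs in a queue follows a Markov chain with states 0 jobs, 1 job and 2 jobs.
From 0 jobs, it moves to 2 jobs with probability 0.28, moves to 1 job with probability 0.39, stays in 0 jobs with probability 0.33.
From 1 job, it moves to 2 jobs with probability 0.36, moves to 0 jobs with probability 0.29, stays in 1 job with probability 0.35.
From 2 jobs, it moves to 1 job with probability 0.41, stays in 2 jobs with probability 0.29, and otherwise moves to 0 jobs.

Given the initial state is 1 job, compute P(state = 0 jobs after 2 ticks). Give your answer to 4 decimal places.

Sum over the intermediate state after 1 tick:
P = P(1 job→0 jobs)·P(0 jobs→0 jobs) + P(1 job→1 job)·P(1 job→0 jobs) + P(1 job→2 jobs)·P(2 jobs→0 jobs)
  = 0.29×0.33 + 0.35×0.29 + 0.36×0.3
  = 0.0957 + 0.1015 + 0.1080 = 0.3052

0.3052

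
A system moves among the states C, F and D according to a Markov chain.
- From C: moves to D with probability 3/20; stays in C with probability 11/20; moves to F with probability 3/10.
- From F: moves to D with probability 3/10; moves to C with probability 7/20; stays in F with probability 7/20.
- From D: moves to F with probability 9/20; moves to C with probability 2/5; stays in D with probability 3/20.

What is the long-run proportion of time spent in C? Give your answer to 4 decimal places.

0.4501

Let the stationary distribution be π with π = πP and π_1 + π_2 + π_3 = 1.
π_1 = 0.55·π_1 + 0.35·π_2 + 0.4·π_3
π_2 = 0.3·π_1 + 0.35·π_2 + 0.45·π_3
Solving with the normalization constraint gives π = (0.4501, 0.3477, 0.2022).
So the stationary probability of C is 0.4501.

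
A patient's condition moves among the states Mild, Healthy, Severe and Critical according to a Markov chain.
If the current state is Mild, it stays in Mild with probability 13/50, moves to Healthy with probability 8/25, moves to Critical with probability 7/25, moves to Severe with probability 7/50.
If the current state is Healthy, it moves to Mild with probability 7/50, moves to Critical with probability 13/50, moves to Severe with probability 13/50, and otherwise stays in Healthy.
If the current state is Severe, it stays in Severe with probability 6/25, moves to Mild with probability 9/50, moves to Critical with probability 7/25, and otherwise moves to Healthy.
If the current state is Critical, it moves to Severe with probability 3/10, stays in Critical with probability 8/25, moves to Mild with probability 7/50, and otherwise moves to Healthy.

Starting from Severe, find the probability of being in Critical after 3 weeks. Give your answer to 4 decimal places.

Propagate the distribution vector 3 weeks from Severe.
After 0 weeks: (0.0000, 0.0000, 1.0000, 0.0000)
After 1 week: (0.1800, 0.3000, 0.2400, 0.2800)
After 2 weeks: (0.1712, 0.2988, 0.2448, 0.2852)
After 3 weeks: (0.1703, 0.2983, 0.2460, 0.2854)
P(in Critical after 3 weeks) = 0.2854

0.2854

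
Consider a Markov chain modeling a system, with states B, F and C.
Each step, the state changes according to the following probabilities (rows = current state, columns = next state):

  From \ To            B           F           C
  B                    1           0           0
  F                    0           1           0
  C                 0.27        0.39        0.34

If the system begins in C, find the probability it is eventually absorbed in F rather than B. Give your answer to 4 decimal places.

0.5909

Let h(s) be the probability of absorption at F starting from transient state s. Then h(F) = 1 and h(B) = 0. By first-step analysis:
h(C) = 0.27·0 + 0.39·1 + 0.34·h(C)
Solving: h(C) = 0.5909.
Starting from C, the probability is 0.5909.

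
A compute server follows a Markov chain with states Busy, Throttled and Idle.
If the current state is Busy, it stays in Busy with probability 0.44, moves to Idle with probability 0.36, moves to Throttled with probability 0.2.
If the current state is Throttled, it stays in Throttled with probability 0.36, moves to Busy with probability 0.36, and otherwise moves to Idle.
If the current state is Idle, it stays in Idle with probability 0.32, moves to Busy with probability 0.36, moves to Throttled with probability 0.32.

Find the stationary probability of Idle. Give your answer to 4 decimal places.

0.3243

Let the stationary distribution be π with π = πP and π_1 + π_2 + π_3 = 1.
π_1 = 0.44·π_1 + 0.36·π_2 + 0.36·π_3
π_2 = 0.2·π_1 + 0.36·π_2 + 0.32·π_3
Solving with the normalization constraint gives π = (0.3913, 0.2844, 0.3243).
So the stationary probability of Idle is 0.3243.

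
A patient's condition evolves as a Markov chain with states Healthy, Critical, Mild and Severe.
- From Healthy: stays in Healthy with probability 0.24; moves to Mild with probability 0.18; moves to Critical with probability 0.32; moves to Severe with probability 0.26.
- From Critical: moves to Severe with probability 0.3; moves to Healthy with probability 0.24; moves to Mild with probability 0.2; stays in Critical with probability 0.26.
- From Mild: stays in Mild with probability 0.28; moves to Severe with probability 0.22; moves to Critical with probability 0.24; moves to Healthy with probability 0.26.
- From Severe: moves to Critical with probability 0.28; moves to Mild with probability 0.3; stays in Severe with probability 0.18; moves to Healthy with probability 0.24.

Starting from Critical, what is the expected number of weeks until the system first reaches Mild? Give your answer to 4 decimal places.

4.5223

Let t(s) be the expected number of weeks to first reach Mild from state s, with t(Mild) = 0. Conditioning on the first week:
t(Healthy) = 1 + 0.24·t(Healthy) + 0.32·t(Critical) + 0.26·t(Severe)
t(Critical) = 1 + 0.24·t(Healthy) + 0.26·t(Critical) + 0.3·t(Severe)
t(Severe) = 1 + 0.24·t(Healthy) + 0.28·t(Critical) + 0.18·t(Severe)
Solving: t(Healthy) = 4.6289, t(Critical) = 4.5223, t(Severe) = 4.1185.
Expected weeks from Critical to Mild: 4.5223.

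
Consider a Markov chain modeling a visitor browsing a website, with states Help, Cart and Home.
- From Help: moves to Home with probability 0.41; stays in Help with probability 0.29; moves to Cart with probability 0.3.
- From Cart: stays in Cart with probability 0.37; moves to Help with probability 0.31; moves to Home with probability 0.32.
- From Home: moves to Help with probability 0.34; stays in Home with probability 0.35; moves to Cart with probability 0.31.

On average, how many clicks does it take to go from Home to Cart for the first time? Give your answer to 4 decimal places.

Let t(s) be the expected number of clicks to first reach Cart from state s, with t(Cart) = 0. Conditioning on the first click:
t(Help) = 1 + 0.29·t(Help) + 0.41·t(Home)
t(Home) = 1 + 0.34·t(Help) + 0.35·t(Home)
Solving: t(Help) = 3.2909, t(Home) = 3.2599.
Expected clicks from Home to Cart: 3.2599.

3.2599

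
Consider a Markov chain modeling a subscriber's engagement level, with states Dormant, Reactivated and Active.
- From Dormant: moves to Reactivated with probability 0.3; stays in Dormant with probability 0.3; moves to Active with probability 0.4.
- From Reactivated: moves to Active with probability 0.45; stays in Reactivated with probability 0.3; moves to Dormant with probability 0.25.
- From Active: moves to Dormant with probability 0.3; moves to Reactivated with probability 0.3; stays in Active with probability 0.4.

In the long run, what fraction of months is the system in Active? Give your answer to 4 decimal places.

Let the stationary distribution be π with π = πP and π_1 + π_2 + π_3 = 1.
π_1 = 0.3·π_1 + 0.25·π_2 + 0.3·π_3
π_2 = 0.3·π_1 + 0.3·π_2 + 0.3·π_3
Solving with the normalization constraint gives π = (0.2850, 0.3000, 0.4150).
So the stationary probability of Active is 0.4150.

0.4150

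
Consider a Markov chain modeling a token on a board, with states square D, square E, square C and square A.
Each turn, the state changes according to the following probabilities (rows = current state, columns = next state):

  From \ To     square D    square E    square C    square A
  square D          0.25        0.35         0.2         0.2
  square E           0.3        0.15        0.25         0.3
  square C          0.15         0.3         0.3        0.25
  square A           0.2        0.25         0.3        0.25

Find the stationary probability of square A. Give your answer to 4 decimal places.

0.2518

Let the stationary distribution be π with π = πP and π_1 + π_2 + π_3 + π_4 = 1.
π_1 = 0.25·π_1 + 0.3·π_2 + 0.15·π_3 + 0.2·π_4
π_2 = 0.35·π_1 + 0.15·π_2 + 0.3·π_3 + 0.25·π_4
π_3 = 0.2·π_1 + 0.25·π_2 + 0.3·π_3 + 0.3·π_4
Solving with the normalization constraint gives π = (0.2239, 0.2597, 0.2646, 0.2518).
So the stationary probability of square A is 0.2518.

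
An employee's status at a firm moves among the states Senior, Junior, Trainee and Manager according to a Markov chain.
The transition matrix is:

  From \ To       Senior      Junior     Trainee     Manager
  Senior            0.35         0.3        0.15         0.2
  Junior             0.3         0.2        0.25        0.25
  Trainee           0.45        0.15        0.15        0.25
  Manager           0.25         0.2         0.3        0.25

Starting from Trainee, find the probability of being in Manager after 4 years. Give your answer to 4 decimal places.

0.2332

Propagate the distribution vector 4 years from Trainee.
After 0 years: (0.0000, 0.0000, 1.0000, 0.0000)
After 1 year: (0.4500, 0.1500, 0.1500, 0.2500)
After 2 years: (0.3325, 0.2375, 0.2025, 0.2275)
After 3 years: (0.3356, 0.2231, 0.2079, 0.2334)
After 4 years: (0.3363, 0.2232, 0.2073, 0.2332)
P(in Manager after 4 years) = 0.2332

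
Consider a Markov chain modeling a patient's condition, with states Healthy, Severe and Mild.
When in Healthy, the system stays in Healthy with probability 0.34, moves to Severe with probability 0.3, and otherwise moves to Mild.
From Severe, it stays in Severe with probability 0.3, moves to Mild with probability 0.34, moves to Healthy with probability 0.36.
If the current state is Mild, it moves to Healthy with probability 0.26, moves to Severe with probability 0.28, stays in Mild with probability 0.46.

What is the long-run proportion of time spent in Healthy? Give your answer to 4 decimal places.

0.3144

Let the stationary distribution be π with π = πP and π_1 + π_2 + π_3 = 1.
π_1 = 0.34·π_1 + 0.36·π_2 + 0.26·π_3
π_2 = 0.3·π_1 + 0.3·π_2 + 0.28·π_3
Solving with the normalization constraint gives π = (0.3144, 0.2921, 0.3935).
So the stationary probability of Healthy is 0.3144.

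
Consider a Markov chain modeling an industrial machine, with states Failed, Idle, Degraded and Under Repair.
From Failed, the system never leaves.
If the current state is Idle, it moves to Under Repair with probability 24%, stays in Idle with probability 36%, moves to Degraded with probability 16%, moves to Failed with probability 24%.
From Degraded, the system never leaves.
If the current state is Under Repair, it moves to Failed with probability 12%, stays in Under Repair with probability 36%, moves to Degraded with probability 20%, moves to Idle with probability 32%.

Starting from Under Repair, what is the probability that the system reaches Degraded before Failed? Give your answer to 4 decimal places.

Let h(s) be the probability of absorption at Degraded starting from transient state s. Then h(Degraded) = 1 and h(Failed) = 0. By first-step analysis:
h(Idle) = 0.24·0 + 0.36·h(Idle) + 0.16·1 + 0.24·h(Under Repair)
h(Under Repair) = 0.12·0 + 0.32·h(Idle) + 0.2·1 + 0.36·h(Under Repair)
Solving: h(Idle) = 0.4519, h(Under Repair) = 0.5385.
Starting from Under Repair, the probability is 0.5385.

0.5385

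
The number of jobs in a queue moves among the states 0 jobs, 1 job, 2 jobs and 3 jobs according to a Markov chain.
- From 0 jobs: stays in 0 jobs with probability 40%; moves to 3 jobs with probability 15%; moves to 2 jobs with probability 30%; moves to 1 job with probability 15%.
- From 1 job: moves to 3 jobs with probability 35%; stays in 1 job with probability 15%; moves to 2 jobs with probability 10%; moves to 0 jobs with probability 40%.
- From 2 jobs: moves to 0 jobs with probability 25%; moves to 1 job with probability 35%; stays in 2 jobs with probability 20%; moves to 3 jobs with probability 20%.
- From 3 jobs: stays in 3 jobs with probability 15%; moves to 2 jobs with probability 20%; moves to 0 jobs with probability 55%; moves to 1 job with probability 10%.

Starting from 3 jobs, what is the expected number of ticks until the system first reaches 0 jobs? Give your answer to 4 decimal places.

Let t(s) be the expected number of ticks to first reach 0 jobs from state s, with t(0 jobs) = 0. Conditioning on the first tick:
t(1 job) = 1 + 0.15·t(1 job) + 0.1·t(2 jobs) + 0.35·t(3 jobs)
t(2 jobs) = 1 + 0.35·t(1 job) + 0.2·t(2 jobs) + 0.2·t(3 jobs)
t(3 jobs) = 1 + 0.1·t(1 job) + 0.2·t(2 jobs) + 0.15·t(3 jobs)
Solving: t(1 job) = 2.3817, t(2 jobs) = 2.8222, t(3 jobs) = 2.1207.
Expected ticks from 3 jobs to 0 jobs: 2.1207.

2.1207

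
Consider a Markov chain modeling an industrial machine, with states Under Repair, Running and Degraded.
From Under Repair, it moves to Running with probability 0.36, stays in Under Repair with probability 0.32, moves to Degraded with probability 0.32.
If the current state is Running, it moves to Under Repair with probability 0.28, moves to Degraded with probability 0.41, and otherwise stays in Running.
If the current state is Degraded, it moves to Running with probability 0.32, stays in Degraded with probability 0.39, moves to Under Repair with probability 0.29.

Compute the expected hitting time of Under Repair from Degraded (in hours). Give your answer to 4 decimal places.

Let t(s) be the expected number of hours to first reach Under Repair from state s, with t(Under Repair) = 0. Conditioning on the first hour:
t(Running) = 1 + 0.31·t(Running) + 0.41·t(Degraded)
t(Degraded) = 1 + 0.32·t(Running) + 0.39·t(Degraded)
Solving: t(Running) = 3.5209, t(Degraded) = 3.4864.
Expected hours from Degraded to Under Repair: 3.4864.

3.4864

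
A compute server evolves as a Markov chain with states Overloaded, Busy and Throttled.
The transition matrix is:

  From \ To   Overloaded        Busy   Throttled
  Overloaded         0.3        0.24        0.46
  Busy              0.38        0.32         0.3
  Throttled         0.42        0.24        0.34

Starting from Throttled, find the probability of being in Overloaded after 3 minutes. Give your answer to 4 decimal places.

Propagate the distribution vector 3 minutes from Throttled.
After 0 minutes: (0.0000, 0.0000, 1.0000)
After 1 minute: (0.4200, 0.2400, 0.3400)
After 2 minutes: (0.3600, 0.2592, 0.3808)
After 3 minutes: (0.3664, 0.2607, 0.3728)
P(in Overloaded after 3 minutes) = 0.3664

0.3664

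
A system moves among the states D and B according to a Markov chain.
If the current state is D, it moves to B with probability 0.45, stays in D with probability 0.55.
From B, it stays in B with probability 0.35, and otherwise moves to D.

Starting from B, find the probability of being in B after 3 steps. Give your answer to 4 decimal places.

0.4085

Propagate the distribution vector 3 steps from B.
After 0 steps: (0.0000, 1.0000)
After 1 step: (0.6500, 0.3500)
After 2 steps: (0.5850, 0.4150)
After 3 steps: (0.5915, 0.4085)
P(in B after 3 steps) = 0.4085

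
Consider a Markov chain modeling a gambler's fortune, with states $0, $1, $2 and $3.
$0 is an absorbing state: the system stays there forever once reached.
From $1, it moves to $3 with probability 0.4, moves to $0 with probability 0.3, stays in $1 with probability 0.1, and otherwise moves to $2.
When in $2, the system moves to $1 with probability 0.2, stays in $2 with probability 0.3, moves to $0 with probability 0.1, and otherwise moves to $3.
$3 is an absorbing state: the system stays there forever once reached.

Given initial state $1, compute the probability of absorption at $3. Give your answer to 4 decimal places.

0.6102

Let h(s) be the probability of absorption at $3 starting from transient state s. Then h($3) = 1 and h($0) = 0. By first-step analysis:
h($1) = 0.3·0 + 0.1·h($1) + 0.2·h($2) + 0.4·1
h($2) = 0.1·0 + 0.2·h($1) + 0.3·h($2) + 0.4·1
Solving: h($1) = 0.6102, h($2) = 0.7458.
Starting from $1, the probability is 0.6102.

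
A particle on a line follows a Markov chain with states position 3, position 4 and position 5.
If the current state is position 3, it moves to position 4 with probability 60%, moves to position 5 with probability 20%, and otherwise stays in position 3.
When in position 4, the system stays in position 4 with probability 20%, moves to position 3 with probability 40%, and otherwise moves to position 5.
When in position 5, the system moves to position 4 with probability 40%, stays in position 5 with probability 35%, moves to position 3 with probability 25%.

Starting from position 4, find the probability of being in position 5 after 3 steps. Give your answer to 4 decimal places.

Propagate the distribution vector 3 steps from position 4.
After 0 steps: (0.0000, 1.0000, 0.0000)
After 1 step: (0.4000, 0.2000, 0.4000)
After 2 steps: (0.2600, 0.4400, 0.3000)
After 3 steps: (0.3030, 0.3640, 0.3330)
P(in position 5 after 3 steps) = 0.3330

0.3330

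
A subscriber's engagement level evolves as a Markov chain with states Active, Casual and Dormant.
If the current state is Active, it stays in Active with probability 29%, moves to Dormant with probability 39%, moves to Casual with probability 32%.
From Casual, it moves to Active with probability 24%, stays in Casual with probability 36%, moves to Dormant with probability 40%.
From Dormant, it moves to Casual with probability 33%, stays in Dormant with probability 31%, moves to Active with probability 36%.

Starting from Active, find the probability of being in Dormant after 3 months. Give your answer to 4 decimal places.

0.3644

Propagate the distribution vector 3 months from Active.
After 0 months: (1.0000, 0.0000, 0.0000)
After 1 month: (0.2900, 0.3200, 0.3900)
After 2 months: (0.3013, 0.3367, 0.3620)
After 3 months: (0.2985, 0.3371, 0.3644)
P(in Dormant after 3 months) = 0.3644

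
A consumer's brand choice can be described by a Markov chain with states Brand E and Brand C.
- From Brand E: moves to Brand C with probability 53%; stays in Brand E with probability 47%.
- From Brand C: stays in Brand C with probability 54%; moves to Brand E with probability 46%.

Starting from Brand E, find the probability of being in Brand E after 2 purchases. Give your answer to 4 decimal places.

0.4647

Sum over the intermediate state after 1 purchase:
P = P(Brand E→Brand E)·P(Brand E→Brand E) + P(Brand E→Brand C)·P(Brand C→Brand E)
  = 0.47×0.47 + 0.53×0.46
  = 0.2209 + 0.2438 = 0.4647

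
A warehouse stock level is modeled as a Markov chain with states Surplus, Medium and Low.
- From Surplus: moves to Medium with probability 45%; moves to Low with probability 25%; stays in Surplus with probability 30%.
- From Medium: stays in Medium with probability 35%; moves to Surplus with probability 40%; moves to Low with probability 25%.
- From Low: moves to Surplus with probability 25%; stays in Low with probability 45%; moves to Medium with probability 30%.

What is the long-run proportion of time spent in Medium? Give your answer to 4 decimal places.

0.3665

Let the stationary distribution be π with π = πP and π_1 + π_2 + π_3 = 1.
π_1 = 0.3·π_1 + 0.4·π_2 + 0.25·π_3
π_2 = 0.45·π_1 + 0.35·π_2 + 0.3·π_3
Solving with the normalization constraint gives π = (0.3210, 0.3665, 0.3125).
So the stationary probability of Medium is 0.3665.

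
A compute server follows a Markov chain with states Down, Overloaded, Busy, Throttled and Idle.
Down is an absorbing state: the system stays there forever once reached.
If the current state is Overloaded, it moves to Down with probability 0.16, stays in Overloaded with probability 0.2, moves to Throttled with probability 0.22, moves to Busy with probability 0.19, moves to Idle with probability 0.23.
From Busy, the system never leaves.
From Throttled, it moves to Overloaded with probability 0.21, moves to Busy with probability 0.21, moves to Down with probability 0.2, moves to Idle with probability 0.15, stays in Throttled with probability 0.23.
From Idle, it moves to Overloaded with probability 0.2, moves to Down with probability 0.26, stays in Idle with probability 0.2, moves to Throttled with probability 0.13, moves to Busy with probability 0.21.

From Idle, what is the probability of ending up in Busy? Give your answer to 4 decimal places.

Let h(s) be the probability of absorption at Busy starting from transient state s. Then h(Busy) = 1 and h(Down) = 0. By first-step analysis:
h(Overloaded) = 0.16·0 + 0.2·h(Overloaded) + 0.19·1 + 0.22·h(Throttled) + 0.23·h(Idle)
h(Throttled) = 0.2·0 + 0.21·h(Overloaded) + 0.21·1 + 0.23·h(Throttled) + 0.15·h(Idle)
h(Idle) = 0.26·0 + 0.2·h(Overloaded) + 0.21·1 + 0.13·h(Throttled) + 0.2·h(Idle)
Solving: h(Overloaded) = 0.5121, h(Throttled) = 0.5044, h(Idle) = 0.4725.
Starting from Idle, the probability is 0.4725.

0.4725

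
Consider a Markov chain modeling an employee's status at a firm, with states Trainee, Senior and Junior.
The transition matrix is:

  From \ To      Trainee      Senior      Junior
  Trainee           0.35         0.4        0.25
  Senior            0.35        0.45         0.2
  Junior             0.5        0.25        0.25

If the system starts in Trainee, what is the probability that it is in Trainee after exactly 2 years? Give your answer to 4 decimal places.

Sum over the intermediate state after 1 year:
P = P(Trainee→Trainee)·P(Trainee→Trainee) + P(Trainee→Senior)·P(Senior→Trainee) + P(Trainee→Junior)·P(Junior→Trainee)
  = 0.35×0.35 + 0.4×0.35 + 0.25×0.5
  = 0.1225 + 0.1400 + 0.1250 = 0.3875

0.3875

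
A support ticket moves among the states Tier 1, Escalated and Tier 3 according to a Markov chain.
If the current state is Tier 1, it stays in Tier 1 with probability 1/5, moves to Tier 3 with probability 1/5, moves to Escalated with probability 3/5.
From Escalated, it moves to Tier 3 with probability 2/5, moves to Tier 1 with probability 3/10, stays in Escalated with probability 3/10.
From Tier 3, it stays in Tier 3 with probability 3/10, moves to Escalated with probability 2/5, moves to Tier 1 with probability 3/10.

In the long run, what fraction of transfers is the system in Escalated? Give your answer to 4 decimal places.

0.4132

Let the stationary distribution be π with π = πP and π_1 + π_2 + π_3 = 1.
π_1 = 0.2·π_1 + 0.3·π_2 + 0.3·π_3
π_2 = 0.6·π_1 + 0.3·π_2 + 0.4·π_3
Solving with the normalization constraint gives π = (0.2727, 0.4132, 0.3140).
So the stationary probability of Escalated is 0.4132.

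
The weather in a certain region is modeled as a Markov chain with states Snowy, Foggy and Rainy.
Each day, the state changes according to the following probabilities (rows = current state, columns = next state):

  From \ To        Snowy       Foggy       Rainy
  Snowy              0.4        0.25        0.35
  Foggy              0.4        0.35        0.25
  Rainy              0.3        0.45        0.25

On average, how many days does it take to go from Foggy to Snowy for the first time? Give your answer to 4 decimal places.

2.6667

Let t(s) be the expected number of days to first reach Snowy from state s, with t(Snowy) = 0. Conditioning on the first day:
t(Foggy) = 1 + 0.35·t(Foggy) + 0.25·t(Rainy)
t(Rainy) = 1 + 0.45·t(Foggy) + 0.25·t(Rainy)
Solving: t(Foggy) = 2.6667, t(Rainy) = 2.9333.
Expected days from Foggy to Snowy: 2.6667.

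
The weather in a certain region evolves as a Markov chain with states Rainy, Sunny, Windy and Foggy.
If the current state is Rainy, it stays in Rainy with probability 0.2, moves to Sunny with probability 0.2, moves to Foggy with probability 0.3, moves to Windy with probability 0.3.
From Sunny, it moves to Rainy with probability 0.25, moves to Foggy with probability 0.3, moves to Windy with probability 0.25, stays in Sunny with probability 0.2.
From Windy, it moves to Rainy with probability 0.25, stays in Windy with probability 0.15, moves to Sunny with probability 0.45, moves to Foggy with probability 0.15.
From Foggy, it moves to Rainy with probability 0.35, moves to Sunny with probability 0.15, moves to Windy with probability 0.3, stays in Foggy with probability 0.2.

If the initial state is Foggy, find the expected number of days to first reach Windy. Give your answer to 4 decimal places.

Let t(s) be the expected number of days to first reach Windy from state s, with t(Windy) = 0. Conditioning on the first day:
t(Rainy) = 1 + 0.2·t(Rainy) + 0.2·t(Sunny) + 0.3·t(Foggy)
t(Sunny) = 1 + 0.25·t(Rainy) + 0.2·t(Sunny) + 0.3·t(Foggy)
t(Foggy) = 1 + 0.35·t(Rainy) + 0.15·t(Sunny) + 0.2·t(Foggy)
Solving: t(Rainy) = 3.4402, t(Sunny) = 3.6122, t(Foggy) = 3.4324.
Expected days from Foggy to Windy: 3.4324.

3.4324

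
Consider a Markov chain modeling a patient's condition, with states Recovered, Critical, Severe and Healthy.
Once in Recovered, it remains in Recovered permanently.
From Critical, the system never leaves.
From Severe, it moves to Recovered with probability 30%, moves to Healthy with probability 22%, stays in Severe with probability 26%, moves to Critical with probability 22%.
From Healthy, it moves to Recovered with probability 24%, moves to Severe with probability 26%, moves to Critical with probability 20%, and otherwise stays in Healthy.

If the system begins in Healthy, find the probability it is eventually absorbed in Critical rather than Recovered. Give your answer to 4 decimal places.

0.4453

Let h(s) be the probability of absorption at Critical starting from transient state s. Then h(Critical) = 1 and h(Recovered) = 0. By first-step analysis:
h(Severe) = 0.3·0 + 0.22·1 + 0.26·h(Severe) + 0.22·h(Healthy)
h(Healthy) = 0.24·0 + 0.2·1 + 0.26·h(Severe) + 0.3·h(Healthy)
Solving: h(Severe) = 0.4297, h(Healthy) = 0.4453.
Starting from Healthy, the probability is 0.4453.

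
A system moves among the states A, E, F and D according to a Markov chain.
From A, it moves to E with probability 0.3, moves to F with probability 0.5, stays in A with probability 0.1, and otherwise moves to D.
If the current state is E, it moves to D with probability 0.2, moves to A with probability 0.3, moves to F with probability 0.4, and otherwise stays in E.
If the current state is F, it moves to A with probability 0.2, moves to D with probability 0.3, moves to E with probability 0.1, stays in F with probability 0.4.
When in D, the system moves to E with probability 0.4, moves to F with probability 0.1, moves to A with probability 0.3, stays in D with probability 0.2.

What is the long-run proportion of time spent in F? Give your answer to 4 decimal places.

0.3579

Let the stationary distribution be π with π = πP and π_1 + π_2 + π_3 + π_4 = 1.
π_1 = 0.1·π_1 + 0.3·π_2 + 0.2·π_3 + 0.3·π_4
π_2 = 0.3·π_1 + 0.1·π_2 + 0.1·π_3 + 0.4·π_4
π_3 = 0.5·π_1 + 0.4·π_2 + 0.4·π_3 + 0.1·π_4
Solving with the normalization constraint gives π = (0.2202, 0.2082, 0.3579, 0.2138).
So the stationary probability of F is 0.3579.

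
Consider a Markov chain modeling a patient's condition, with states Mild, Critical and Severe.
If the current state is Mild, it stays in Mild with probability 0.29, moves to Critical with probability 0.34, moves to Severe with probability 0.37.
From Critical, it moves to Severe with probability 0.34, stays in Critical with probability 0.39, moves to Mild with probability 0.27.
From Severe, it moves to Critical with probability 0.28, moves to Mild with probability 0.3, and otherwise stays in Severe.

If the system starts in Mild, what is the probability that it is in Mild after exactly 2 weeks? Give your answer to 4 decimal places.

0.2869

Sum over the intermediate state after 1 week:
P = P(Mild→Mild)·P(Mild→Mild) + P(Mild→Critical)·P(Critical→Mild) + P(Mild→Severe)·P(Severe→Mild)
  = 0.29×0.29 + 0.34×0.27 + 0.37×0.3
  = 0.0841 + 0.0918 + 0.1110 = 0.2869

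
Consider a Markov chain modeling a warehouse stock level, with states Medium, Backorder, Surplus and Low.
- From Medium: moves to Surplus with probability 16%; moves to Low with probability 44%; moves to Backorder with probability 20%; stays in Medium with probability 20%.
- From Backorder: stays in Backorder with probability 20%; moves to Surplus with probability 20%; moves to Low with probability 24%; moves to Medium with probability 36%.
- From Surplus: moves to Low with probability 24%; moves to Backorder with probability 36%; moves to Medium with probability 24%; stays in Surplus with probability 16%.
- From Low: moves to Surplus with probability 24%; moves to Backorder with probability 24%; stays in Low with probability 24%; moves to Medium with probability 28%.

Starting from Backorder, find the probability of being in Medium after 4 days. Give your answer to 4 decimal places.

0.2699

Propagate the distribution vector 4 days from Backorder.
After 0 days: (0.0000, 1.0000, 0.0000, 0.0000)
After 1 day: (0.3600, 0.2000, 0.2000, 0.2400)
After 2 days: (0.2592, 0.2416, 0.1872, 0.3120)
After 3 days: (0.2711, 0.2424, 0.1946, 0.2918)
After 4 days: (0.2699, 0.2428, 0.1930, 0.2942)
P(in Medium after 4 days) = 0.2699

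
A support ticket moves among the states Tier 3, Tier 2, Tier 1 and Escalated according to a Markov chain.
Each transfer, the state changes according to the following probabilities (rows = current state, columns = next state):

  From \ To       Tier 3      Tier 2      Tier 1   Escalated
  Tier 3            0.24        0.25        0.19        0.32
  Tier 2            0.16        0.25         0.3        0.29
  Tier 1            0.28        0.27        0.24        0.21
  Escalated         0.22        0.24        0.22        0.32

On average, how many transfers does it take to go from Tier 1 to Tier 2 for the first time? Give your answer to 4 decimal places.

Let t(s) be the expected number of transfers to first reach Tier 2 from state s, with t(Tier 2) = 0. Conditioning on the first transfer:
t(Tier 3) = 1 + 0.24·t(Tier 3) + 0.19·t(Tier 1) + 0.32·t(Escalated)
t(Tier 1) = 1 + 0.28·t(Tier 3) + 0.24·t(Tier 1) + 0.21·t(Escalated)
t(Escalated) = 1 + 0.22·t(Tier 3) + 0.22·t(Tier 1) + 0.32·t(Escalated)
Solving: t(Tier 3) = 3.9806, t(Tier 1) = 3.8925, t(Escalated) = 4.0178.
Expected transfers from Tier 1 to Tier 2: 3.8925.

3.8925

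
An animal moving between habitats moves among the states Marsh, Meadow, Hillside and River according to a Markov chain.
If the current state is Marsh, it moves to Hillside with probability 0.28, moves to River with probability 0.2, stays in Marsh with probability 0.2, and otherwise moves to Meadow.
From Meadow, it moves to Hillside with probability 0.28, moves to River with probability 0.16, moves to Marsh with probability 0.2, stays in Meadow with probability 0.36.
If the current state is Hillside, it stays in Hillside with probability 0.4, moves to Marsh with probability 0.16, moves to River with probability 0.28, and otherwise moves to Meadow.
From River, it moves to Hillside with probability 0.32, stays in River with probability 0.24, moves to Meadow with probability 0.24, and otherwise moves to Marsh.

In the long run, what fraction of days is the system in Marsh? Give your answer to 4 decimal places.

0.1869

Let the stationary distribution be π with π = πP and π_1 + π_2 + π_3 + π_4 = 1.
π_1 = 0.2·π_1 + 0.2·π_2 + 0.16·π_3 + 0.2·π_4
π_2 = 0.32·π_1 + 0.36·π_2 + 0.16·π_3 + 0.24·π_4
π_3 = 0.28·π_1 + 0.28·π_2 + 0.4·π_3 + 0.32·π_4
Solving with the normalization constraint gives π = (0.1869, 0.2599, 0.3284, 0.2249).
So the stationary probability of Marsh is 0.1869.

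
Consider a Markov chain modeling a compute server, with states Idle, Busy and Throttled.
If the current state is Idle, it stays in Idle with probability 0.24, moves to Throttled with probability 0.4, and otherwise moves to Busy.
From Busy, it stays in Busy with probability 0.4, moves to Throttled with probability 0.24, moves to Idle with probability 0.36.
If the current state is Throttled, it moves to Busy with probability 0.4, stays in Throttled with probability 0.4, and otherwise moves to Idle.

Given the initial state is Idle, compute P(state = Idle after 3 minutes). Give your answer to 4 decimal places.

Propagate the distribution vector 3 minutes from Idle.
After 0 minutes: (1.0000, 0.0000, 0.0000)
After 1 minute: (0.2400, 0.3600, 0.4000)
After 2 minutes: (0.2672, 0.3904, 0.3424)
After 3 minutes: (0.2732, 0.3893, 0.3375)
P(in Idle after 3 minutes) = 0.2732

0.2732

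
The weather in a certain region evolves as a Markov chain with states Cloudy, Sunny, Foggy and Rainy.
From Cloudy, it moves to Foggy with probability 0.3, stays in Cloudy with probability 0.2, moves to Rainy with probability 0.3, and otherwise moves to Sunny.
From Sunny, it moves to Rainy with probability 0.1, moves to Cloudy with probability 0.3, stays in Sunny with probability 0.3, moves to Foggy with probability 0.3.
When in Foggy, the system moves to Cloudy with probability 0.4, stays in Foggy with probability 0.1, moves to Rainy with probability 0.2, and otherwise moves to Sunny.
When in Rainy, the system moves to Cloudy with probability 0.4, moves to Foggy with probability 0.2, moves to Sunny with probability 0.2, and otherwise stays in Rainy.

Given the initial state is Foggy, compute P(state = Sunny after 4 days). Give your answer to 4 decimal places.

Propagate the distribution vector 4 days from Foggy.
After 0 days: (0.0000, 0.0000, 1.0000, 0.0000)
After 1 day: (0.4000, 0.3000, 0.1000, 0.2000)
After 2 days: (0.2900, 0.2400, 0.2600, 0.2100)
After 3 days: (0.3180, 0.2500, 0.2270, 0.2050)
After 4 days: (0.3114, 0.2477, 0.2341, 0.2068)
P(in Sunny after 4 days) = 0.2477

0.2477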